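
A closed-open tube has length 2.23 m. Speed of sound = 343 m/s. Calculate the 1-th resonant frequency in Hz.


Given values:
  Tube type: closed-open, L = 2.23 m, c = 343 m/s, n = 1
Formula: f_n = (2n - 1) * c / (4 * L)
Compute 2n - 1 = 2*1 - 1 = 1
Compute 4 * L = 4 * 2.23 = 8.92
f = 1 * 343 / 8.92
f = 38.45

38.45 Hz


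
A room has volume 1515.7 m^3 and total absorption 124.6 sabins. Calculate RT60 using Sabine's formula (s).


Given values:
  V = 1515.7 m^3
  A = 124.6 sabins
Formula: RT60 = 0.161 * V / A
Numerator: 0.161 * 1515.7 = 244.0277
RT60 = 244.0277 / 124.6 = 1.958

1.958 s


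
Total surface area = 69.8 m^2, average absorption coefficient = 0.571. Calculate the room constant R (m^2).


Given values:
  S = 69.8 m^2, alpha = 0.571
Formula: R = S * alpha / (1 - alpha)
Numerator: 69.8 * 0.571 = 39.8558
Denominator: 1 - 0.571 = 0.429
R = 39.8558 / 0.429 = 92.9

92.9 m^2


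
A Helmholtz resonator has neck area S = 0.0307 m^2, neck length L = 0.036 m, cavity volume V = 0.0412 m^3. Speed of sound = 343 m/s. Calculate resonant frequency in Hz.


Given values:
  S = 0.0307 m^2, L = 0.036 m, V = 0.0412 m^3, c = 343 m/s
Formula: f = (c / (2*pi)) * sqrt(S / (V * L))
Compute V * L = 0.0412 * 0.036 = 0.0014832
Compute S / (V * L) = 0.0307 / 0.0014832 = 20.6985
Compute sqrt(20.6985) = 4.54956
Compute c / (2*pi) = 343 / 6.283185 = 54.590148
f = 54.590148 * 4.54956 = 248.36

248.36 Hz


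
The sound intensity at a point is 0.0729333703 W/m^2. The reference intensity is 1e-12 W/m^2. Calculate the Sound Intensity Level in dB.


Given values:
  I = 0.0729333703 W/m^2
  I_ref = 1e-12 W/m^2
Formula: SIL = 10 * log10(I / I_ref)
Compute ratio: I / I_ref = 72933370300
Compute log10: log10(72933370300) = 10.862926
Multiply: SIL = 10 * 10.862926 = 108.63

108.63 dB


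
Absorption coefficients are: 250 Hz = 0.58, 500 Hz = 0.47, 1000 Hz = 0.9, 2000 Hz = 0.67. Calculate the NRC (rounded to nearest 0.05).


Given values:
  a_250 = 0.58, a_500 = 0.47
  a_1000 = 0.9, a_2000 = 0.67
Formula: NRC = (a250 + a500 + a1000 + a2000) / 4
Sum = 0.58 + 0.47 + 0.9 + 0.67 = 2.62
NRC = 2.62 / 4 = 0.655
Rounded to nearest 0.05: 0.65

0.65


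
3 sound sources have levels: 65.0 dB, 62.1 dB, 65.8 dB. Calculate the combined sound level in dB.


Formula: L_total = 10 * log10( sum(10^(Li/10)) )
  Source 1: 10^(65.0/10) = 3162277.6602
  Source 2: 10^(62.1/10) = 1621810.0974
  Source 3: 10^(65.8/10) = 3801893.9632
Sum of linear values = 8585981.7208
L_total = 10 * log10(8585981.7208) = 69.34

69.34 dB


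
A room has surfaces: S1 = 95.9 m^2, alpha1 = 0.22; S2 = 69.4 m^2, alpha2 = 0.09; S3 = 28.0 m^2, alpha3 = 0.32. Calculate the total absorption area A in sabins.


Given surfaces:
  Surface 1: 95.9 * 0.22 = 21.098
  Surface 2: 69.4 * 0.09 = 6.246
  Surface 3: 28.0 * 0.32 = 8.96
Formula: A = sum(Si * alpha_i)
A = 21.098 + 6.246 + 8.96
A = 36.3

36.3 sabins


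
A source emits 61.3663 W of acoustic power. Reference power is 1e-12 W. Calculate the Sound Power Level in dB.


Given values:
  W = 61.3663 W
  W_ref = 1e-12 W
Formula: SWL = 10 * log10(W / W_ref)
Compute ratio: W / W_ref = 61366300000000
Compute log10: log10(61366300000000) = 13.78793
Multiply: SWL = 10 * 13.78793 = 137.88

137.88 dB


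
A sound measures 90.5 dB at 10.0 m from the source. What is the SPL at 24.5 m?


Given values:
  SPL1 = 90.5 dB, r1 = 10.0 m, r2 = 24.5 m
Formula: SPL2 = SPL1 - 20 * log10(r2 / r1)
Compute ratio: r2 / r1 = 24.5 / 10.0 = 2.45
Compute log10: log10(2.45) = 0.389166
Compute drop: 20 * 0.389166 = 7.7833
SPL2 = 90.5 - 7.7833 = 82.72

82.72 dB


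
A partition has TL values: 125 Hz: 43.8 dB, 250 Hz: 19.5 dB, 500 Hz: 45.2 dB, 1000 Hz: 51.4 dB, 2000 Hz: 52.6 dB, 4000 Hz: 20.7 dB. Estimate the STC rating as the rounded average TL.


Given TL values at each frequency:
  125 Hz: 43.8 dB
  250 Hz: 19.5 dB
  500 Hz: 45.2 dB
  1000 Hz: 51.4 dB
  2000 Hz: 52.6 dB
  4000 Hz: 20.7 dB
Formula: STC ~ round(average of TL values)
Sum = 43.8 + 19.5 + 45.2 + 51.4 + 52.6 + 20.7 = 233.2
Average = 233.2 / 6 = 38.87
Rounded: 39

39


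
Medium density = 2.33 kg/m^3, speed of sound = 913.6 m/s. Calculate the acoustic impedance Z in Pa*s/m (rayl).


Given values:
  rho = 2.33 kg/m^3
  c = 913.6 m/s
Formula: Z = rho * c
Z = 2.33 * 913.6
Z = 2128.69

2128.69 rayl


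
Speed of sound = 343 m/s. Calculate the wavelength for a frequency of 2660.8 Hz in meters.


Given values:
  c = 343 m/s, f = 2660.8 Hz
Formula: lambda = c / f
lambda = 343 / 2660.8
lambda = 0.1289

0.1289 m


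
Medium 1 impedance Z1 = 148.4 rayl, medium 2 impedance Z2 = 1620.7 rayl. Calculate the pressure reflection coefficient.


Given values:
  Z1 = 148.4 rayl, Z2 = 1620.7 rayl
Formula: R = (Z2 - Z1) / (Z2 + Z1)
Numerator: Z2 - Z1 = 1620.7 - 148.4 = 1472.3
Denominator: Z2 + Z1 = 1620.7 + 148.4 = 1769.1
R = 1472.3 / 1769.1 = 0.8322

0.8322


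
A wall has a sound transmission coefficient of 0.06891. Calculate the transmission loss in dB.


Given values:
  tau = 0.06891
Formula: TL = 10 * log10(1 / tau)
Compute 1 / tau = 1 / 0.06891 = 14.5117
Compute log10(14.5117) = 1.161718
TL = 10 * 1.161718 = 11.62

11.62 dB


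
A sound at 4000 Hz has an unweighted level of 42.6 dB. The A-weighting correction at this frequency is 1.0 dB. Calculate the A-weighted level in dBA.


Given values:
  SPL = 42.6 dB
  A-weighting at 4000 Hz = 1.0 dB
Formula: L_A = SPL + A_weight
L_A = 42.6 + (1.0)
L_A = 43.6

43.6 dBA


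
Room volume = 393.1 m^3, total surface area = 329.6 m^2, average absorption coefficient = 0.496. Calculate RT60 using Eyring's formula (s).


Given values:
  V = 393.1 m^3, S = 329.6 m^2, alpha = 0.496
Formula: RT60 = 0.161 * V / (-S * ln(1 - alpha))
Compute ln(1 - 0.496) = ln(0.504) = -0.685179
Denominator: -329.6 * -0.685179 = 225.835
Numerator: 0.161 * 393.1 = 63.2891
RT60 = 63.2891 / 225.835 = 0.28

0.28 s


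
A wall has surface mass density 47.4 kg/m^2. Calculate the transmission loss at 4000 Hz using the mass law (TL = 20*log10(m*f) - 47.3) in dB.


Given values:
  m = 47.4 kg/m^2, f = 4000 Hz
Formula: TL = 20 * log10(m * f) - 47.3
Compute m * f = 47.4 * 4000 = 189600.0
Compute log10(189600.0) = 5.277838
Compute 20 * 5.277838 = 105.5568
TL = 105.5568 - 47.3 = 58.26

58.26 dB


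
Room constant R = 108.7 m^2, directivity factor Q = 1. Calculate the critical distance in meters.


Given values:
  R = 108.7 m^2, Q = 1
Formula: d_c = 0.141 * sqrt(Q * R)
Compute Q * R = 1 * 108.7 = 108.7
Compute sqrt(108.7) = 10.4259
d_c = 0.141 * 10.4259 = 1.47

1.47 m


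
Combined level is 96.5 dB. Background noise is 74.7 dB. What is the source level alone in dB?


Given values:
  L_total = 96.5 dB, L_bg = 74.7 dB
Formula: L_source = 10 * log10(10^(L_total/10) - 10^(L_bg/10))
Convert to linear:
  10^(96.5/10) = 4466835921.5096
  10^(74.7/10) = 29512092.2667
Difference: 4466835921.5096 - 29512092.2667 = 4437323829.2429
L_source = 10 * log10(4437323829.2429) = 96.47

96.47 dB


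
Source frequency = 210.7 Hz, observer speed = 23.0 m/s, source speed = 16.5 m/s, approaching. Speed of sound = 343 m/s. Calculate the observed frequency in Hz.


Given values:
  f_s = 210.7 Hz, v_o = 23.0 m/s, v_s = 16.5 m/s
  Direction: approaching
Formula: f_o = f_s * (c + v_o) / (c - v_s)
Numerator: c + v_o = 343 + 23.0 = 366.0
Denominator: c - v_s = 343 - 16.5 = 326.5
f_o = 210.7 * 366.0 / 326.5 = 236.19

236.19 Hz


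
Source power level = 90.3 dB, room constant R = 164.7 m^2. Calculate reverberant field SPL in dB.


Given values:
  Lw = 90.3 dB, R = 164.7 m^2
Formula: SPL = Lw + 10 * log10(4 / R)
Compute 4 / R = 4 / 164.7 = 0.024287
Compute 10 * log10(0.024287) = -16.1463
SPL = 90.3 + (-16.1463) = 74.15

74.15 dB


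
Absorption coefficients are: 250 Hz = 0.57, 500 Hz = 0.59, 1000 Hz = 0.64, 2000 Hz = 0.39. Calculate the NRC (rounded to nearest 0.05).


Given values:
  a_250 = 0.57, a_500 = 0.59
  a_1000 = 0.64, a_2000 = 0.39
Formula: NRC = (a250 + a500 + a1000 + a2000) / 4
Sum = 0.57 + 0.59 + 0.64 + 0.39 = 2.19
NRC = 2.19 / 4 = 0.5475
Rounded to nearest 0.05: 0.55

0.55


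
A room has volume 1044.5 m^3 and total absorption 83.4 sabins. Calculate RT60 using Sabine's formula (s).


Given values:
  V = 1044.5 m^3
  A = 83.4 sabins
Formula: RT60 = 0.161 * V / A
Numerator: 0.161 * 1044.5 = 168.1645
RT60 = 168.1645 / 83.4 = 2.016

2.016 s


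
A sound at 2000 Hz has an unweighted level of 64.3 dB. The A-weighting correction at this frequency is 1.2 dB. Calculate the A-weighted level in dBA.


Given values:
  SPL = 64.3 dB
  A-weighting at 2000 Hz = 1.2 dB
Formula: L_A = SPL + A_weight
L_A = 64.3 + (1.2)
L_A = 65.5

65.5 dBA


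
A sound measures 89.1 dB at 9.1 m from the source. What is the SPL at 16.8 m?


Given values:
  SPL1 = 89.1 dB, r1 = 9.1 m, r2 = 16.8 m
Formula: SPL2 = SPL1 - 20 * log10(r2 / r1)
Compute ratio: r2 / r1 = 16.8 / 9.1 = 1.8462
Compute log10: log10(1.8462) = 0.266279
Compute drop: 20 * 0.266279 = 5.3256
SPL2 = 89.1 - 5.3256 = 83.77

83.77 dB


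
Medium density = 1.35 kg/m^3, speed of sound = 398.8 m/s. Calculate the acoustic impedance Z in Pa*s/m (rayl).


Given values:
  rho = 1.35 kg/m^3
  c = 398.8 m/s
Formula: Z = rho * c
Z = 1.35 * 398.8
Z = 538.38

538.38 rayl


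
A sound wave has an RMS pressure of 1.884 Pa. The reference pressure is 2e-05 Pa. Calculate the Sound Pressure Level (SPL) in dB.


Given values:
  p = 1.884 Pa
  p_ref = 2e-05 Pa
Formula: SPL = 20 * log10(p / p_ref)
Compute ratio: p / p_ref = 1.884 / 2e-05 = 94200
Compute log10: log10(94200) = 4.974051
Multiply: SPL = 20 * 4.974051 = 99.48

99.48 dB


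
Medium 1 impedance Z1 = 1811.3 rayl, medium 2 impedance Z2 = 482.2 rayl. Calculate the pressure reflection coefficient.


Given values:
  Z1 = 1811.3 rayl, Z2 = 482.2 rayl
Formula: R = (Z2 - Z1) / (Z2 + Z1)
Numerator: Z2 - Z1 = 482.2 - 1811.3 = -1329.1
Denominator: Z2 + Z1 = 482.2 + 1811.3 = 2293.5
R = -1329.1 / 2293.5 = -0.5795

-0.5795


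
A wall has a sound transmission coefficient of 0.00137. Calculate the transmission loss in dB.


Given values:
  tau = 0.00137
Formula: TL = 10 * log10(1 / tau)
Compute 1 / tau = 1 / 0.00137 = 729.927
Compute log10(729.927) = 2.863279
TL = 10 * 2.863279 = 28.63

28.63 dB


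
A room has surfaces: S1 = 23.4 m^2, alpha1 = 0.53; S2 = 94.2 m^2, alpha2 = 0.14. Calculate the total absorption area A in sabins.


Given surfaces:
  Surface 1: 23.4 * 0.53 = 12.402
  Surface 2: 94.2 * 0.14 = 13.188
Formula: A = sum(Si * alpha_i)
A = 12.402 + 13.188
A = 25.59

25.59 sabins


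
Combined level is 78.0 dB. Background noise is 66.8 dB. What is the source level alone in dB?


Given values:
  L_total = 78.0 dB, L_bg = 66.8 dB
Formula: L_source = 10 * log10(10^(L_total/10) - 10^(L_bg/10))
Convert to linear:
  10^(78.0/10) = 63095734.448
  10^(66.8/10) = 4786300.9232
Difference: 63095734.448 - 4786300.9232 = 58309433.5248
L_source = 10 * log10(58309433.5248) = 77.66

77.66 dB


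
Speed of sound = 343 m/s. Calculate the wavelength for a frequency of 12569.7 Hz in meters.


Given values:
  c = 343 m/s, f = 12569.7 Hz
Formula: lambda = c / f
lambda = 343 / 12569.7
lambda = 0.0273

0.0273 m


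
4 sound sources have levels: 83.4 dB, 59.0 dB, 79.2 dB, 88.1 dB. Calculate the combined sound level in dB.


Formula: L_total = 10 * log10( sum(10^(Li/10)) )
  Source 1: 10^(83.4/10) = 218776162.395
  Source 2: 10^(59.0/10) = 794328.2347
  Source 3: 10^(79.2/10) = 83176377.1103
  Source 4: 10^(88.1/10) = 645654229.0347
Sum of linear values = 948401096.7747
L_total = 10 * log10(948401096.7747) = 89.77

89.77 dB


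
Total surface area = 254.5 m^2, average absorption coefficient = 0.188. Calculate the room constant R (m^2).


Given values:
  S = 254.5 m^2, alpha = 0.188
Formula: R = S * alpha / (1 - alpha)
Numerator: 254.5 * 0.188 = 47.846
Denominator: 1 - 0.188 = 0.812
R = 47.846 / 0.812 = 58.92

58.92 m^2


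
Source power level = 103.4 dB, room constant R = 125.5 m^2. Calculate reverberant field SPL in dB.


Given values:
  Lw = 103.4 dB, R = 125.5 m^2
Formula: SPL = Lw + 10 * log10(4 / R)
Compute 4 / R = 4 / 125.5 = 0.031873
Compute 10 * log10(0.031873) = -14.9658
SPL = 103.4 + (-14.9658) = 88.43

88.43 dB


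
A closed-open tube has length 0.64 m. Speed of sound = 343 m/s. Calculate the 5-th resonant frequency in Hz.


Given values:
  Tube type: closed-open, L = 0.64 m, c = 343 m/s, n = 5
Formula: f_n = (2n - 1) * c / (4 * L)
Compute 2n - 1 = 2*5 - 1 = 9
Compute 4 * L = 4 * 0.64 = 2.56
f = 9 * 343 / 2.56
f = 1205.86

1205.86 Hz


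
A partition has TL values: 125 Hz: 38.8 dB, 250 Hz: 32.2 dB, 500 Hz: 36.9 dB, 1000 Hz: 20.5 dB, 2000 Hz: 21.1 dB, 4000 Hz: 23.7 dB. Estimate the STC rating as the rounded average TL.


Given TL values at each frequency:
  125 Hz: 38.8 dB
  250 Hz: 32.2 dB
  500 Hz: 36.9 dB
  1000 Hz: 20.5 dB
  2000 Hz: 21.1 dB
  4000 Hz: 23.7 dB
Formula: STC ~ round(average of TL values)
Sum = 38.8 + 32.2 + 36.9 + 20.5 + 21.1 + 23.7 = 173.2
Average = 173.2 / 6 = 28.87
Rounded: 29

29


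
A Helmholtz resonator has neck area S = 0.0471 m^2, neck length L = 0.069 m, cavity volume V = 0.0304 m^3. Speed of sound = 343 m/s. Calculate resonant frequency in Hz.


Given values:
  S = 0.0471 m^2, L = 0.069 m, V = 0.0304 m^3, c = 343 m/s
Formula: f = (c / (2*pi)) * sqrt(S / (V * L))
Compute V * L = 0.0304 * 0.069 = 0.0020976
Compute S / (V * L) = 0.0471 / 0.0020976 = 22.4542
Compute sqrt(22.4542) = 4.738586
Compute c / (2*pi) = 343 / 6.283185 = 54.590148
f = 54.590148 * 4.738586 = 258.68

258.68 Hz


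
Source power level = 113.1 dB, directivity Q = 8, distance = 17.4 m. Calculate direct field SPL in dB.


Given values:
  Lw = 113.1 dB, Q = 8, r = 17.4 m
Formula: SPL = Lw + 10 * log10(Q / (4 * pi * r^2))
Compute 4 * pi * r^2 = 4 * pi * 17.4^2 = 3804.5944
Compute Q / denom = 8 / 3804.5944 = 0.00210272
Compute 10 * log10(0.00210272) = -26.7722
SPL = 113.1 + (-26.7722) = 86.33

86.33 dB


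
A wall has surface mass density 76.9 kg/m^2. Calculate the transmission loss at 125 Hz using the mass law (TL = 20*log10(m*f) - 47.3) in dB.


Given values:
  m = 76.9 kg/m^2, f = 125 Hz
Formula: TL = 20 * log10(m * f) - 47.3
Compute m * f = 76.9 * 125 = 9612.5
Compute log10(9612.5) = 3.982836
Compute 20 * 3.982836 = 79.6567
TL = 79.6567 - 47.3 = 32.36

32.36 dB


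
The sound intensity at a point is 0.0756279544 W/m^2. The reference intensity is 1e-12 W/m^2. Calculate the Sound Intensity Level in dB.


Given values:
  I = 0.0756279544 W/m^2
  I_ref = 1e-12 W/m^2
Formula: SIL = 10 * log10(I / I_ref)
Compute ratio: I / I_ref = 75627954400
Compute log10: log10(75627954400) = 10.878682
Multiply: SIL = 10 * 10.878682 = 108.79

108.79 dB


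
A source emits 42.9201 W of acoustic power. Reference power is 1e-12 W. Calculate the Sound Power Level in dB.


Given values:
  W = 42.9201 W
  W_ref = 1e-12 W
Formula: SWL = 10 * log10(W / W_ref)
Compute ratio: W / W_ref = 42920100000000
Compute log10: log10(42920100000000) = 13.632661
Multiply: SWL = 10 * 13.632661 = 136.33

136.33 dB


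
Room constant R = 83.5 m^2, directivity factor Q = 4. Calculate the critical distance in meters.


Given values:
  R = 83.5 m^2, Q = 4
Formula: d_c = 0.141 * sqrt(Q * R)
Compute Q * R = 4 * 83.5 = 334.0
Compute sqrt(334.0) = 18.2757
d_c = 0.141 * 18.2757 = 2.577

2.577 m


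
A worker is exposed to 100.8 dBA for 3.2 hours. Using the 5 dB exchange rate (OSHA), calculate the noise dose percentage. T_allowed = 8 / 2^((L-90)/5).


Given values:
  L = 100.8 dBA, T = 3.2 hours
Formula: T_allowed = 8 / 2^((L - 90) / 5)
Compute exponent: (100.8 - 90) / 5 = 2.16
Compute 2^(2.16) = 4.469149
T_allowed = 8 / 4.469149 = 1.79005 hours
Dose = (T / T_allowed) * 100
Dose = (3.2 / 1.79005) * 100 = 178.77

178.77 %


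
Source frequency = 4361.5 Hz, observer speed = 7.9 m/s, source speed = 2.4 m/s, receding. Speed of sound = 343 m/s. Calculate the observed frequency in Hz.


Given values:
  f_s = 4361.5 Hz, v_o = 7.9 m/s, v_s = 2.4 m/s
  Direction: receding
Formula: f_o = f_s * (c - v_o) / (c + v_s)
Numerator: c - v_o = 343 - 7.9 = 335.1
Denominator: c + v_s = 343 + 2.4 = 345.4
f_o = 4361.5 * 335.1 / 345.4 = 4231.44

4231.44 Hz


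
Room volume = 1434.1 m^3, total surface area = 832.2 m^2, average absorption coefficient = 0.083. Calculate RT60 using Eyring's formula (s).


Given values:
  V = 1434.1 m^3, S = 832.2 m^2, alpha = 0.083
Formula: RT60 = 0.161 * V / (-S * ln(1 - alpha))
Compute ln(1 - 0.083) = ln(0.917) = -0.086648
Denominator: -832.2 * -0.086648 = 72.1085
Numerator: 0.161 * 1434.1 = 230.8901
RT60 = 230.8901 / 72.1085 = 3.202

3.202 s


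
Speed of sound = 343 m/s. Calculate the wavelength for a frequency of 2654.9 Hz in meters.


Given values:
  c = 343 m/s, f = 2654.9 Hz
Formula: lambda = c / f
lambda = 343 / 2654.9
lambda = 0.1292

0.1292 m


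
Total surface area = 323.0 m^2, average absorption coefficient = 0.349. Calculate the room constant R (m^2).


Given values:
  S = 323.0 m^2, alpha = 0.349
Formula: R = S * alpha / (1 - alpha)
Numerator: 323.0 * 0.349 = 112.727
Denominator: 1 - 0.349 = 0.651
R = 112.727 / 0.651 = 173.16

173.16 m^2


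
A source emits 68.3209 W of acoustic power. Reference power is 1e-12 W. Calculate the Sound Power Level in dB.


Given values:
  W = 68.3209 W
  W_ref = 1e-12 W
Formula: SWL = 10 * log10(W / W_ref)
Compute ratio: W / W_ref = 68320900000000
Compute log10: log10(68320900000000) = 13.834554
Multiply: SWL = 10 * 13.834554 = 138.35

138.35 dB


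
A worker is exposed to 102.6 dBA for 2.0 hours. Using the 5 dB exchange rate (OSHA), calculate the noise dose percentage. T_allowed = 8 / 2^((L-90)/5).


Given values:
  L = 102.6 dBA, T = 2.0 hours
Formula: T_allowed = 8 / 2^((L - 90) / 5)
Compute exponent: (102.6 - 90) / 5 = 2.52
Compute 2^(2.52) = 5.735821
T_allowed = 8 / 5.735821 = 1.394744 hours
Dose = (T / T_allowed) * 100
Dose = (2.0 / 1.394744) * 100 = 143.4

143.4 %


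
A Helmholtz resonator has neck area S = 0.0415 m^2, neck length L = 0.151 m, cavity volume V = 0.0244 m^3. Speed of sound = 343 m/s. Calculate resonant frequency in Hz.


Given values:
  S = 0.0415 m^2, L = 0.151 m, V = 0.0244 m^3, c = 343 m/s
Formula: f = (c / (2*pi)) * sqrt(S / (V * L))
Compute V * L = 0.0244 * 0.151 = 0.0036844
Compute S / (V * L) = 0.0415 / 0.0036844 = 11.2637
Compute sqrt(11.2637) = 3.356144
Compute c / (2*pi) = 343 / 6.283185 = 54.590148
f = 54.590148 * 3.356144 = 183.21

183.21 Hz


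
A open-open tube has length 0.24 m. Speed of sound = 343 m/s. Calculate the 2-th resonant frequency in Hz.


Given values:
  Tube type: open-open, L = 0.24 m, c = 343 m/s, n = 2
Formula: f_n = n * c / (2 * L)
Compute 2 * L = 2 * 0.24 = 0.48
f = 2 * 343 / 0.48
f = 1429.17

1429.17 Hz


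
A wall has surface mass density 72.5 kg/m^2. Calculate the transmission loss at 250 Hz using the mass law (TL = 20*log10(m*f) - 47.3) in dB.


Given values:
  m = 72.5 kg/m^2, f = 250 Hz
Formula: TL = 20 * log10(m * f) - 47.3
Compute m * f = 72.5 * 250 = 18125.0
Compute log10(18125.0) = 4.258278
Compute 20 * 4.258278 = 85.1656
TL = 85.1656 - 47.3 = 37.87

37.87 dB


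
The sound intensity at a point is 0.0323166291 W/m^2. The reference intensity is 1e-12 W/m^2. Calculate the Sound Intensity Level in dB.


Given values:
  I = 0.0323166291 W/m^2
  I_ref = 1e-12 W/m^2
Formula: SIL = 10 * log10(I / I_ref)
Compute ratio: I / I_ref = 32316629100
Compute log10: log10(32316629100) = 10.509426
Multiply: SIL = 10 * 10.509426 = 105.09

105.09 dB


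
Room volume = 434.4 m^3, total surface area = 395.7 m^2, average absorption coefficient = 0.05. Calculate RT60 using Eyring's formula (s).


Given values:
  V = 434.4 m^3, S = 395.7 m^2, alpha = 0.05
Formula: RT60 = 0.161 * V / (-S * ln(1 - alpha))
Compute ln(1 - 0.05) = ln(0.95) = -0.051293
Denominator: -395.7 * -0.051293 = 20.2966
Numerator: 0.161 * 434.4 = 69.9384
RT60 = 69.9384 / 20.2966 = 3.446

3.446 s


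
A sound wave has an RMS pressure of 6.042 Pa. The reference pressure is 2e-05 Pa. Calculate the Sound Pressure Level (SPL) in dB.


Given values:
  p = 6.042 Pa
  p_ref = 2e-05 Pa
Formula: SPL = 20 * log10(p / p_ref)
Compute ratio: p / p_ref = 6.042 / 2e-05 = 302100
Compute log10: log10(302100) = 5.480151
Multiply: SPL = 20 * 5.480151 = 109.6

109.6 dB


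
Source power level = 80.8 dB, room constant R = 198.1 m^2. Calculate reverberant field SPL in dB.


Given values:
  Lw = 80.8 dB, R = 198.1 m^2
Formula: SPL = Lw + 10 * log10(4 / R)
Compute 4 / R = 4 / 198.1 = 0.020192
Compute 10 * log10(0.020192) = -16.9482
SPL = 80.8 + (-16.9482) = 63.85

63.85 dB


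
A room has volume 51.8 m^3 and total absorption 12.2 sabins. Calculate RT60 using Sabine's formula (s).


Given values:
  V = 51.8 m^3
  A = 12.2 sabins
Formula: RT60 = 0.161 * V / A
Numerator: 0.161 * 51.8 = 8.3398
RT60 = 8.3398 / 12.2 = 0.684

0.684 s


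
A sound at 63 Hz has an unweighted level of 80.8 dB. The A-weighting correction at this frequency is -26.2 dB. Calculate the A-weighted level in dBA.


Given values:
  SPL = 80.8 dB
  A-weighting at 63 Hz = -26.2 dB
Formula: L_A = SPL + A_weight
L_A = 80.8 + (-26.2)
L_A = 54.6

54.6 dBA


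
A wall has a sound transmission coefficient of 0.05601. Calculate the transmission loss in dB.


Given values:
  tau = 0.05601
Formula: TL = 10 * log10(1 / tau)
Compute 1 / tau = 1 / 0.05601 = 17.854
Compute log10(17.854) = 1.251736
TL = 10 * 1.251736 = 12.52

12.52 dB


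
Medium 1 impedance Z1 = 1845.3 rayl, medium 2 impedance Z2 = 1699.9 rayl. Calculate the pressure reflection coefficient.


Given values:
  Z1 = 1845.3 rayl, Z2 = 1699.9 rayl
Formula: R = (Z2 - Z1) / (Z2 + Z1)
Numerator: Z2 - Z1 = 1699.9 - 1845.3 = -145.4
Denominator: Z2 + Z1 = 1699.9 + 1845.3 = 3545.2
R = -145.4 / 3545.2 = -0.041

-0.041


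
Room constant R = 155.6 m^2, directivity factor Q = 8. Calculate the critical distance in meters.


Given values:
  R = 155.6 m^2, Q = 8
Formula: d_c = 0.141 * sqrt(Q * R)
Compute Q * R = 8 * 155.6 = 1244.8
Compute sqrt(1244.8) = 35.2817
d_c = 0.141 * 35.2817 = 4.975

4.975 m


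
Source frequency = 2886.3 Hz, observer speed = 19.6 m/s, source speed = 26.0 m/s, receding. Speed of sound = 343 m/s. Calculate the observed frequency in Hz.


Given values:
  f_s = 2886.3 Hz, v_o = 19.6 m/s, v_s = 26.0 m/s
  Direction: receding
Formula: f_o = f_s * (c - v_o) / (c + v_s)
Numerator: c - v_o = 343 - 19.6 = 323.4
Denominator: c + v_s = 343 + 26.0 = 369.0
f_o = 2886.3 * 323.4 / 369.0 = 2529.62

2529.62 Hz


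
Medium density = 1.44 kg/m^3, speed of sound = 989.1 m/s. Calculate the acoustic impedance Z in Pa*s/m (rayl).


Given values:
  rho = 1.44 kg/m^3
  c = 989.1 m/s
Formula: Z = rho * c
Z = 1.44 * 989.1
Z = 1424.3

1424.3 rayl


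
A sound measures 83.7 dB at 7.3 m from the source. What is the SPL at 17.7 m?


Given values:
  SPL1 = 83.7 dB, r1 = 7.3 m, r2 = 17.7 m
Formula: SPL2 = SPL1 - 20 * log10(r2 / r1)
Compute ratio: r2 / r1 = 17.7 / 7.3 = 2.4247
Compute log10: log10(2.4247) = 0.384658
Compute drop: 20 * 0.384658 = 7.6932
SPL2 = 83.7 - 7.6932 = 76.01

76.01 dB


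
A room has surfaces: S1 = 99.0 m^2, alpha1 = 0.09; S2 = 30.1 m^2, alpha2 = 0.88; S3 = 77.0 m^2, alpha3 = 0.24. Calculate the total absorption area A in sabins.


Given surfaces:
  Surface 1: 99.0 * 0.09 = 8.91
  Surface 2: 30.1 * 0.88 = 26.488
  Surface 3: 77.0 * 0.24 = 18.48
Formula: A = sum(Si * alpha_i)
A = 8.91 + 26.488 + 18.48
A = 53.88

53.88 sabins


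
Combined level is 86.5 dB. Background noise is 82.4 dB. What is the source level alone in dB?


Given values:
  L_total = 86.5 dB, L_bg = 82.4 dB
Formula: L_source = 10 * log10(10^(L_total/10) - 10^(L_bg/10))
Convert to linear:
  10^(86.5/10) = 446683592.151
  10^(82.4/10) = 173780082.8749
Difference: 446683592.151 - 173780082.8749 = 272903509.2761
L_source = 10 * log10(272903509.2761) = 84.36

84.36 dB


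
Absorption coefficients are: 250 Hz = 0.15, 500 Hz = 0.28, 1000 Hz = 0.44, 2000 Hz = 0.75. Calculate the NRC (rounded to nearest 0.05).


Given values:
  a_250 = 0.15, a_500 = 0.28
  a_1000 = 0.44, a_2000 = 0.75
Formula: NRC = (a250 + a500 + a1000 + a2000) / 4
Sum = 0.15 + 0.28 + 0.44 + 0.75 = 1.62
NRC = 1.62 / 4 = 0.405
Rounded to nearest 0.05: 0.4

0.4


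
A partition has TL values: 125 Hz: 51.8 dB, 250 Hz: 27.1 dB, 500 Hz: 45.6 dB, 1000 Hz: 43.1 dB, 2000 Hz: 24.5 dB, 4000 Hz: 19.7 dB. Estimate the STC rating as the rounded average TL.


Given TL values at each frequency:
  125 Hz: 51.8 dB
  250 Hz: 27.1 dB
  500 Hz: 45.6 dB
  1000 Hz: 43.1 dB
  2000 Hz: 24.5 dB
  4000 Hz: 19.7 dB
Formula: STC ~ round(average of TL values)
Sum = 51.8 + 27.1 + 45.6 + 43.1 + 24.5 + 19.7 = 211.8
Average = 211.8 / 6 = 35.3
Rounded: 35

35


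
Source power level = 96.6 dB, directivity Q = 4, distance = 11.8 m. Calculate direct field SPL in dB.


Given values:
  Lw = 96.6 dB, Q = 4, r = 11.8 m
Formula: SPL = Lw + 10 * log10(Q / (4 * pi * r^2))
Compute 4 * pi * r^2 = 4 * pi * 11.8^2 = 1749.7414
Compute Q / denom = 4 / 1749.7414 = 0.00228605
Compute 10 * log10(0.00228605) = -26.4091
SPL = 96.6 + (-26.4091) = 70.19

70.19 dB


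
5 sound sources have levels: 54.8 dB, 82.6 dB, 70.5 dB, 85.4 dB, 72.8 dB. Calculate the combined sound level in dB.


Formula: L_total = 10 * log10( sum(10^(Li/10)) )
  Source 1: 10^(54.8/10) = 301995.172
  Source 2: 10^(82.6/10) = 181970085.861
  Source 3: 10^(70.5/10) = 11220184.543
  Source 4: 10^(85.4/10) = 346736850.4525
  Source 5: 10^(72.8/10) = 19054607.1796
Sum of linear values = 559283723.2081
L_total = 10 * log10(559283723.2081) = 87.48

87.48 dB


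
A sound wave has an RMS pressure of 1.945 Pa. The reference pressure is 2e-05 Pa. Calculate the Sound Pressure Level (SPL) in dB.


Given values:
  p = 1.945 Pa
  p_ref = 2e-05 Pa
Formula: SPL = 20 * log10(p / p_ref)
Compute ratio: p / p_ref = 1.945 / 2e-05 = 97250
Compute log10: log10(97250) = 4.98789
Multiply: SPL = 20 * 4.98789 = 99.76

99.76 dB


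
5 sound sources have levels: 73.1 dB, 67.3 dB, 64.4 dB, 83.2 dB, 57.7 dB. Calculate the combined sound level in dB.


Formula: L_total = 10 * log10( sum(10^(Li/10)) )
  Source 1: 10^(73.1/10) = 20417379.4467
  Source 2: 10^(67.3/10) = 5370317.9637
  Source 3: 10^(64.4/10) = 2754228.7033
  Source 4: 10^(83.2/10) = 208929613.0854
  Source 5: 10^(57.7/10) = 588843.6554
Sum of linear values = 238060382.8545
L_total = 10 * log10(238060382.8545) = 83.77

83.77 dB


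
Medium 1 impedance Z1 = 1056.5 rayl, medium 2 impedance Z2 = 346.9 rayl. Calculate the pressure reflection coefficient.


Given values:
  Z1 = 1056.5 rayl, Z2 = 346.9 rayl
Formula: R = (Z2 - Z1) / (Z2 + Z1)
Numerator: Z2 - Z1 = 346.9 - 1056.5 = -709.6
Denominator: Z2 + Z1 = 346.9 + 1056.5 = 1403.4
R = -709.6 / 1403.4 = -0.5056

-0.5056


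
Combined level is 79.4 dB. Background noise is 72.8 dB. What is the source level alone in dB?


Given values:
  L_total = 79.4 dB, L_bg = 72.8 dB
Formula: L_source = 10 * log10(10^(L_total/10) - 10^(L_bg/10))
Convert to linear:
  10^(79.4/10) = 87096358.9956
  10^(72.8/10) = 19054607.1796
Difference: 87096358.9956 - 19054607.1796 = 68041751.816
L_source = 10 * log10(68041751.816) = 78.33

78.33 dB


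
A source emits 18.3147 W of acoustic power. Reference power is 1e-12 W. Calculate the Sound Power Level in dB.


Given values:
  W = 18.3147 W
  W_ref = 1e-12 W
Formula: SWL = 10 * log10(W / W_ref)
Compute ratio: W / W_ref = 18314700000000
Compute log10: log10(18314700000000) = 13.2628
Multiply: SWL = 10 * 13.2628 = 132.63

132.63 dB


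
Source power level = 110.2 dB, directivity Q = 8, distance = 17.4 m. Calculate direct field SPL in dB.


Given values:
  Lw = 110.2 dB, Q = 8, r = 17.4 m
Formula: SPL = Lw + 10 * log10(Q / (4 * pi * r^2))
Compute 4 * pi * r^2 = 4 * pi * 17.4^2 = 3804.5944
Compute Q / denom = 8 / 3804.5944 = 0.00210272
Compute 10 * log10(0.00210272) = -26.7722
SPL = 110.2 + (-26.7722) = 83.43

83.43 dB


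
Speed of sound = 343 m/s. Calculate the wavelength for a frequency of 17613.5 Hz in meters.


Given values:
  c = 343 m/s, f = 17613.5 Hz
Formula: lambda = c / f
lambda = 343 / 17613.5
lambda = 0.0195

0.0195 m


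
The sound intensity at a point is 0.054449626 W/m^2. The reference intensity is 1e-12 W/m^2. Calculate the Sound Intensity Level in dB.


Given values:
  I = 0.054449626 W/m^2
  I_ref = 1e-12 W/m^2
Formula: SIL = 10 * log10(I / I_ref)
Compute ratio: I / I_ref = 54449626000
Compute log10: log10(54449626000) = 10.735995
Multiply: SIL = 10 * 10.735995 = 107.36

107.36 dB


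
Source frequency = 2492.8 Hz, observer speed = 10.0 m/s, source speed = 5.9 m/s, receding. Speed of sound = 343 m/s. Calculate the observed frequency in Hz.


Given values:
  f_s = 2492.8 Hz, v_o = 10.0 m/s, v_s = 5.9 m/s
  Direction: receding
Formula: f_o = f_s * (c - v_o) / (c + v_s)
Numerator: c - v_o = 343 - 10.0 = 333.0
Denominator: c + v_s = 343 + 5.9 = 348.9
f_o = 2492.8 * 333.0 / 348.9 = 2379.2

2379.2 Hz


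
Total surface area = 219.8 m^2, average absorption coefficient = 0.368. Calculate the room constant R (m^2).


Given values:
  S = 219.8 m^2, alpha = 0.368
Formula: R = S * alpha / (1 - alpha)
Numerator: 219.8 * 0.368 = 80.8864
Denominator: 1 - 0.368 = 0.632
R = 80.8864 / 0.632 = 127.98

127.98 m^2


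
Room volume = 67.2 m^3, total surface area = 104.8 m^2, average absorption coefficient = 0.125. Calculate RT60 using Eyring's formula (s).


Given values:
  V = 67.2 m^3, S = 104.8 m^2, alpha = 0.125
Formula: RT60 = 0.161 * V / (-S * ln(1 - alpha))
Compute ln(1 - 0.125) = ln(0.875) = -0.133531
Denominator: -104.8 * -0.133531 = 13.994
Numerator: 0.161 * 67.2 = 10.8192
RT60 = 10.8192 / 13.994 = 0.773

0.773 s


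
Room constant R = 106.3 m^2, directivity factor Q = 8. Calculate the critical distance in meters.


Given values:
  R = 106.3 m^2, Q = 8
Formula: d_c = 0.141 * sqrt(Q * R)
Compute Q * R = 8 * 106.3 = 850.4
Compute sqrt(850.4) = 29.1616
d_c = 0.141 * 29.1616 = 4.112

4.112 m


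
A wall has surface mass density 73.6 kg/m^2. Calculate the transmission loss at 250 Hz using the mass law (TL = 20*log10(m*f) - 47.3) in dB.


Given values:
  m = 73.6 kg/m^2, f = 250 Hz
Formula: TL = 20 * log10(m * f) - 47.3
Compute m * f = 73.6 * 250 = 18400.0
Compute log10(18400.0) = 4.264818
Compute 20 * 4.264818 = 85.2964
TL = 85.2964 - 47.3 = 38.0

38.0 dB


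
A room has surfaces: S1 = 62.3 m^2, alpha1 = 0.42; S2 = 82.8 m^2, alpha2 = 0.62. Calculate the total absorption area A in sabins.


Given surfaces:
  Surface 1: 62.3 * 0.42 = 26.166
  Surface 2: 82.8 * 0.62 = 51.336
Formula: A = sum(Si * alpha_i)
A = 26.166 + 51.336
A = 77.5

77.5 sabins


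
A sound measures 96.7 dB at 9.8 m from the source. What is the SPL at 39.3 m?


Given values:
  SPL1 = 96.7 dB, r1 = 9.8 m, r2 = 39.3 m
Formula: SPL2 = SPL1 - 20 * log10(r2 / r1)
Compute ratio: r2 / r1 = 39.3 / 9.8 = 4.0102
Compute log10: log10(4.0102) = 0.603166
Compute drop: 20 * 0.603166 = 12.0633
SPL2 = 96.7 - 12.0633 = 84.64

84.64 dB


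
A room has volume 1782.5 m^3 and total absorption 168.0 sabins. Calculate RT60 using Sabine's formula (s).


Given values:
  V = 1782.5 m^3
  A = 168.0 sabins
Formula: RT60 = 0.161 * V / A
Numerator: 0.161 * 1782.5 = 286.9825
RT60 = 286.9825 / 168.0 = 1.708

1.708 s


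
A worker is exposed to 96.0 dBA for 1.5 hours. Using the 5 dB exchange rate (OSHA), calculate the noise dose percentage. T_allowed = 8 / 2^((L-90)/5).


Given values:
  L = 96.0 dBA, T = 1.5 hours
Formula: T_allowed = 8 / 2^((L - 90) / 5)
Compute exponent: (96.0 - 90) / 5 = 1.2
Compute 2^(1.2) = 2.297397
T_allowed = 8 / 2.297397 = 3.482202 hours
Dose = (T / T_allowed) * 100
Dose = (1.5 / 3.482202) * 100 = 43.08

43.08 %


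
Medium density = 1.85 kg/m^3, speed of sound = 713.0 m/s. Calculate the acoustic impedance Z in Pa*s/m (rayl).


Given values:
  rho = 1.85 kg/m^3
  c = 713.0 m/s
Formula: Z = rho * c
Z = 1.85 * 713.0
Z = 1319.05

1319.05 rayl


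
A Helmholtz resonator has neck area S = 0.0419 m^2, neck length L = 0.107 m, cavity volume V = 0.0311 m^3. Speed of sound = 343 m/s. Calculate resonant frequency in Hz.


Given values:
  S = 0.0419 m^2, L = 0.107 m, V = 0.0311 m^3, c = 343 m/s
Formula: f = (c / (2*pi)) * sqrt(S / (V * L))
Compute V * L = 0.0311 * 0.107 = 0.0033277
Compute S / (V * L) = 0.0419 / 0.0033277 = 12.5913
Compute sqrt(12.5913) = 3.548422
Compute c / (2*pi) = 343 / 6.283185 = 54.590148
f = 54.590148 * 3.548422 = 193.71

193.71 Hz


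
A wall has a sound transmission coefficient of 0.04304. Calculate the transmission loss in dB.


Given values:
  tau = 0.04304
Formula: TL = 10 * log10(1 / tau)
Compute 1 / tau = 1 / 0.04304 = 23.2342
Compute log10(23.2342) = 1.366128
TL = 10 * 1.366128 = 13.66

13.66 dB


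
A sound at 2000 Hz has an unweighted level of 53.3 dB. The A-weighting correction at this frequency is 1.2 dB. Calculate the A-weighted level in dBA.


Given values:
  SPL = 53.3 dB
  A-weighting at 2000 Hz = 1.2 dB
Formula: L_A = SPL + A_weight
L_A = 53.3 + (1.2)
L_A = 54.5

54.5 dBA


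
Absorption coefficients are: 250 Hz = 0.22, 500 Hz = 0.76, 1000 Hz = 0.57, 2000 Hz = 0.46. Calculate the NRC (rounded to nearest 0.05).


Given values:
  a_250 = 0.22, a_500 = 0.76
  a_1000 = 0.57, a_2000 = 0.46
Formula: NRC = (a250 + a500 + a1000 + a2000) / 4
Sum = 0.22 + 0.76 + 0.57 + 0.46 = 2.01
NRC = 2.01 / 4 = 0.5025
Rounded to nearest 0.05: 0.5

0.5


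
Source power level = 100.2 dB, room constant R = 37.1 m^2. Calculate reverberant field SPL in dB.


Given values:
  Lw = 100.2 dB, R = 37.1 m^2
Formula: SPL = Lw + 10 * log10(4 / R)
Compute 4 / R = 4 / 37.1 = 0.107817
Compute 10 * log10(0.107817) = -9.6731
SPL = 100.2 + (-9.6731) = 90.53

90.53 dB


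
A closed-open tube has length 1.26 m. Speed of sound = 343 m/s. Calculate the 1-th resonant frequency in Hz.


Given values:
  Tube type: closed-open, L = 1.26 m, c = 343 m/s, n = 1
Formula: f_n = (2n - 1) * c / (4 * L)
Compute 2n - 1 = 2*1 - 1 = 1
Compute 4 * L = 4 * 1.26 = 5.04
f = 1 * 343 / 5.04
f = 68.06

68.06 Hz


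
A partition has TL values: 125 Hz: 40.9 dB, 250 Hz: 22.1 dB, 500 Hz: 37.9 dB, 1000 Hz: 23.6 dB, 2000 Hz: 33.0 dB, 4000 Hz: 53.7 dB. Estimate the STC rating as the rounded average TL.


Given TL values at each frequency:
  125 Hz: 40.9 dB
  250 Hz: 22.1 dB
  500 Hz: 37.9 dB
  1000 Hz: 23.6 dB
  2000 Hz: 33.0 dB
  4000 Hz: 53.7 dB
Formula: STC ~ round(average of TL values)
Sum = 40.9 + 22.1 + 37.9 + 23.6 + 33.0 + 53.7 = 211.2
Average = 211.2 / 6 = 35.2
Rounded: 35

35


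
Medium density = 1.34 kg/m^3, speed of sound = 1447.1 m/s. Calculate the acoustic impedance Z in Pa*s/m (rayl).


Given values:
  rho = 1.34 kg/m^3
  c = 1447.1 m/s
Formula: Z = rho * c
Z = 1.34 * 1447.1
Z = 1939.11

1939.11 rayl


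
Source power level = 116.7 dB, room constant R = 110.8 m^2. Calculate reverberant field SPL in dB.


Given values:
  Lw = 116.7 dB, R = 110.8 m^2
Formula: SPL = Lw + 10 * log10(4 / R)
Compute 4 / R = 4 / 110.8 = 0.036101
Compute 10 * log10(0.036101) = -14.4248
SPL = 116.7 + (-14.4248) = 102.28

102.28 dB


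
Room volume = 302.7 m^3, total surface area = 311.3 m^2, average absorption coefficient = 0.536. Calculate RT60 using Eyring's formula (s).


Given values:
  V = 302.7 m^3, S = 311.3 m^2, alpha = 0.536
Formula: RT60 = 0.161 * V / (-S * ln(1 - alpha))
Compute ln(1 - 0.536) = ln(0.464) = -0.767871
Denominator: -311.3 * -0.767871 = 239.0382
Numerator: 0.161 * 302.7 = 48.7347
RT60 = 48.7347 / 239.0382 = 0.204

0.204 s


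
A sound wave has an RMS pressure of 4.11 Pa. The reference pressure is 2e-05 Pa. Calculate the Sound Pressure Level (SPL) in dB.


Given values:
  p = 4.11 Pa
  p_ref = 2e-05 Pa
Formula: SPL = 20 * log10(p / p_ref)
Compute ratio: p / p_ref = 4.11 / 2e-05 = 205500
Compute log10: log10(205500) = 5.312812
Multiply: SPL = 20 * 5.312812 = 106.26

106.26 dB


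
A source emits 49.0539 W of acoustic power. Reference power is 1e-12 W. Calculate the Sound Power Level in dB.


Given values:
  W = 49.0539 W
  W_ref = 1e-12 W
Formula: SWL = 10 * log10(W / W_ref)
Compute ratio: W / W_ref = 49053900000000
Compute log10: log10(49053900000000) = 13.690674
Multiply: SWL = 10 * 13.690674 = 136.91

136.91 dB


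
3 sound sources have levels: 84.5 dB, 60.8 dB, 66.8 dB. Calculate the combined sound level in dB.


Formula: L_total = 10 * log10( sum(10^(Li/10)) )
  Source 1: 10^(84.5/10) = 281838293.1264
  Source 2: 10^(60.8/10) = 1202264.4346
  Source 3: 10^(66.8/10) = 4786300.9232
Sum of linear values = 287826858.4842
L_total = 10 * log10(287826858.4842) = 84.59

84.59 dB


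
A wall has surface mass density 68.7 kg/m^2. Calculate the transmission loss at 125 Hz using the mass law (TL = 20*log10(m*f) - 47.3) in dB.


Given values:
  m = 68.7 kg/m^2, f = 125 Hz
Formula: TL = 20 * log10(m * f) - 47.3
Compute m * f = 68.7 * 125 = 8587.5
Compute log10(8587.5) = 3.933867
Compute 20 * 3.933867 = 78.6773
TL = 78.6773 - 47.3 = 31.38

31.38 dB


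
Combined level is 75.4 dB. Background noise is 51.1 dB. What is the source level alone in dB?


Given values:
  L_total = 75.4 dB, L_bg = 51.1 dB
Formula: L_source = 10 * log10(10^(L_total/10) - 10^(L_bg/10))
Convert to linear:
  10^(75.4/10) = 34673685.0453
  10^(51.1/10) = 128824.9552
Difference: 34673685.0453 - 128824.9552 = 34544860.0901
L_source = 10 * log10(34544860.0901) = 75.38

75.38 dB


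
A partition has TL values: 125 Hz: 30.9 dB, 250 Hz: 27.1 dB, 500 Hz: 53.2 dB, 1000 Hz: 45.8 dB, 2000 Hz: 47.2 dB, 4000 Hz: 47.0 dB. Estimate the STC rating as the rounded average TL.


Given TL values at each frequency:
  125 Hz: 30.9 dB
  250 Hz: 27.1 dB
  500 Hz: 53.2 dB
  1000 Hz: 45.8 dB
  2000 Hz: 47.2 dB
  4000 Hz: 47.0 dB
Formula: STC ~ round(average of TL values)
Sum = 30.9 + 27.1 + 53.2 + 45.8 + 47.2 + 47.0 = 251.2
Average = 251.2 / 6 = 41.87
Rounded: 42

42


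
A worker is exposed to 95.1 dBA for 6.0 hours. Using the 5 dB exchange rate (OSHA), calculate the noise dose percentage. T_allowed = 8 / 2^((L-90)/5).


Given values:
  L = 95.1 dBA, T = 6.0 hours
Formula: T_allowed = 8 / 2^((L - 90) / 5)
Compute exponent: (95.1 - 90) / 5 = 1.02
Compute 2^(1.02) = 2.027919
T_allowed = 8 / 2.027919 = 3.944931 hours
Dose = (T / T_allowed) * 100
Dose = (6.0 / 3.944931) * 100 = 152.09

152.09 %


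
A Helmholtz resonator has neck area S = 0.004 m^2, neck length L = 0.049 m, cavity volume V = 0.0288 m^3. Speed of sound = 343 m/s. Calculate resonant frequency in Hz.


Given values:
  S = 0.004 m^2, L = 0.049 m, V = 0.0288 m^3, c = 343 m/s
Formula: f = (c / (2*pi)) * sqrt(S / (V * L))
Compute V * L = 0.0288 * 0.049 = 0.0014112
Compute S / (V * L) = 0.004 / 0.0014112 = 2.8345
Compute sqrt(2.8345) = 1.683597
Compute c / (2*pi) = 343 / 6.283185 = 54.590148
f = 54.590148 * 1.683597 = 91.91

91.91 Hz


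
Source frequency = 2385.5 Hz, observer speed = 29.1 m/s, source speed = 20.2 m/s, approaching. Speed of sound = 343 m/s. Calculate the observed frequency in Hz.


Given values:
  f_s = 2385.5 Hz, v_o = 29.1 m/s, v_s = 20.2 m/s
  Direction: approaching
Formula: f_o = f_s * (c + v_o) / (c - v_s)
Numerator: c + v_o = 343 + 29.1 = 372.1
Denominator: c - v_s = 343 - 20.2 = 322.8
f_o = 2385.5 * 372.1 / 322.8 = 2749.83

2749.83 Hz


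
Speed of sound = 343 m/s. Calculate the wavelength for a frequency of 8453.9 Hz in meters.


Given values:
  c = 343 m/s, f = 8453.9 Hz
Formula: lambda = c / f
lambda = 343 / 8453.9
lambda = 0.0406

0.0406 m


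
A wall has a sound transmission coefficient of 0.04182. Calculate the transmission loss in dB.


Given values:
  tau = 0.04182
Formula: TL = 10 * log10(1 / tau)
Compute 1 / tau = 1 / 0.04182 = 23.912
Compute log10(23.912) = 1.378616
TL = 10 * 1.378616 = 13.79

13.79 dB


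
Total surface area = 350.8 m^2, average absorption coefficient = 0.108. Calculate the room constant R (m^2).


Given values:
  S = 350.8 m^2, alpha = 0.108
Formula: R = S * alpha / (1 - alpha)
Numerator: 350.8 * 0.108 = 37.8864
Denominator: 1 - 0.108 = 0.892
R = 37.8864 / 0.892 = 42.47

42.47 m^2
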